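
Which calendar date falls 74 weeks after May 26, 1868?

October 26, 1869

Adding 74 weeks = 518 days from May 26, 1868.
May has 31 days, so 31 − 26 = 5 days remain after May 26, 1868; 518 − 5 = 513 left.
June 1868 has 30 days: 513 − 30 = 483 left.
July 1868 has 31 days: 483 − 31 = 452 left.
August 1868 has 31 days: 452 − 31 = 421 left.
September 1868 has 30 days: 421 − 30 = 391 left.
October 1868 has 31 days: 391 − 31 = 360 left.
November 1868 has 30 days: 360 − 30 = 330 left.
December 1868 has 31 days: 330 − 31 = 299 left.
January 1869 has 31 days: 299 − 31 = 268 left.
February 1869 has 28 days (1869 is not a leap year): 268 − 28 = 240 left.
March 1869 has 31 days: 240 − 31 = 209 left.
April 1869 has 30 days: 209 − 30 = 179 left.
May 1869 has 31 days: 179 − 31 = 148 left.
June 1869 has 30 days: 148 − 30 = 118 left.
July 1869 has 31 days: 118 − 31 = 87 left.
August 1869 has 31 days: 87 − 31 = 56 left.
September 1869 has 30 days: 56 − 30 = 26 left.
26 days into October 1869 → October 26, 1869.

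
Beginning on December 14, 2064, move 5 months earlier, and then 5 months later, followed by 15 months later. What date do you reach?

Subtracting 5 months from December 14, 2064:
month 12 − 5 = 7 → July 2064.
Day 14 is valid in July, giving July 14, 2064.
Advancing 5 months from July 14, 2064:
month 7 + 5 = 12 → December 2064.
Day 14 is valid in December, giving December 14, 2064.
Counting forward 15 months from December 14, 2064:
month 12 + 15 = 27, which is month 3 of year 2066 → March 2066.
Day 14 is valid in March, giving March 14, 2066.

March 14, 2066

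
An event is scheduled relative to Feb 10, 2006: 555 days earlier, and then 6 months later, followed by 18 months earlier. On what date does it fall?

August 4, 2003

Counting back 555 days from February 10, 2006:
Going back 10 days from February 10, 2006 reaches the end of the previous month; 555 − 10 = 545 left.
January 2006 has 31 days: 545 − 31 = 514 left.
December 2005 has 31 days: 514 − 31 = 483 left.
November 2005 has 30 days: 483 − 30 = 453 left.
October 2005 has 31 days: 453 − 31 = 422 left.
September 2005 has 30 days: 422 − 30 = 392 left.
August 2005 has 31 days: 392 − 31 = 361 left.
July 2005 has 31 days: 361 − 31 = 330 left.
June 2005 has 30 days: 330 − 30 = 300 left.
May 2005 has 31 days: 300 − 31 = 269 left.
April 2005 has 30 days: 269 − 30 = 239 left.
March 2005 has 31 days: 239 − 31 = 208 left.
February 2005 has 28 days (2005 is not a leap year): 208 − 28 = 180 left.
January 2005 has 31 days: 180 − 31 = 149 left.
December 2004 has 31 days: 149 − 31 = 118 left.
November 2004 has 30 days: 118 − 30 = 88 left.
October 2004 has 31 days: 88 − 31 = 57 left.
September 2004 has 30 days: 57 − 30 = 27 left.
August 2004 has 31 days; 31 − 27 = 4 → August 4, 2004.
Adding 6 months from August 4, 2004:
month 8 + 6 = 14, which is month 2 of year 2005 → February 2005.
Day 4 is valid in February, giving February 4, 2005.
Subtracting 18 months from February 4, 2005:
month 2 − 18 = -16, which is month 8 of year 2003 → August 2003.
Day 4 is valid in August, giving August 4, 2003.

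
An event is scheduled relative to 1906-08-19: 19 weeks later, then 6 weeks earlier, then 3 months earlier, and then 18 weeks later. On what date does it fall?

Adding 19 weeks (= 133 days) from August 19, 1906:
August has 31 days, so 31 − 19 = 12 days remain after August 19, 1906; 133 − 12 = 121 left.
September 1906 has 30 days: 121 − 30 = 91 left.
October 1906 has 31 days: 91 − 31 = 60 left.
November 1906 has 30 days: 60 − 30 = 30 left.
30 days into December 1906 → December 30, 1906.
Counting back 6 weeks (= 42 days) from December 30, 1906:
Going back 30 days from December 30, 1906 reaches the end of the previous month; 42 − 30 = 12 left.
November 1906 has 30 days; 30 − 12 = 18 → November 18, 1906.
Subtracting 3 months from November 18, 1906:
month 11 − 3 = 8 → August 1906.
Day 18 is valid in August, giving August 18, 1906.
Advancing 18 weeks (= 126 days) from August 18, 1906:
August has 31 days, so 31 − 18 = 13 days remain after August 18, 1906; 126 − 13 = 113 left.
September 1906 has 30 days: 113 − 30 = 83 left.
October 1906 has 31 days: 83 − 31 = 52 left.
November 1906 has 30 days: 52 − 30 = 22 left.
22 days into December 1906 → December 22, 1906.

December 22, 1906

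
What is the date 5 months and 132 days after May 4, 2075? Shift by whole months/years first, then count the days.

February 13, 2076

Advancing 5 months and 132 days from May 4, 2075: first the month/year part, then the days.
month 5 + 5 = 10 → October 2075.
Day 4 is valid in October, giving October 4, 2075.
Now add 132 days from October 4, 2075.
October has 31 days, so 31 − 4 = 27 days remain after October 4, 2075; 132 − 27 = 105 left.
November 2075 has 30 days: 105 − 30 = 75 left.
December 2075 has 31 days: 75 − 31 = 44 left.
January 2076 has 31 days: 44 − 31 = 13 left.
13 days into February 2076 → February 13, 2076.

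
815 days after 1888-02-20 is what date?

May 15, 1890

Advancing 815 days from February 20, 1888.
February has 29 days, so 29 − 20 = 9 days remain after February 20, 1888; 815 − 9 = 806 left.
March 1888 has 31 days: 806 − 31 = 775 left.
April 1888 has 30 days: 775 − 30 = 745 left.
May 1888 has 31 days: 745 − 31 = 714 left.
June 1888 has 30 days: 714 − 30 = 684 left.
July 1888 has 31 days: 684 − 31 = 653 left.
August 1888 has 31 days: 653 − 31 = 622 left.
September 1888 has 30 days: 622 − 30 = 592 left.
October 1888 has 31 days: 592 − 31 = 561 left.
November 1888 has 30 days: 561 − 30 = 531 left.
December 1888 has 31 days: 531 − 31 = 500 left.
January 1889 has 31 days: 500 − 31 = 469 left.
February 1889 has 28 days (1889 is not a leap year): 469 − 28 = 441 left.
March 1889 has 31 days: 441 − 31 = 410 left.
April 1889 has 30 days: 410 − 30 = 380 left.
May 1889 has 31 days: 380 − 31 = 349 left.
June 1889 has 30 days: 349 − 30 = 319 left.
July 1889 has 31 days: 319 − 31 = 288 left.
August 1889 has 31 days: 288 − 31 = 257 left.
September 1889 has 30 days: 257 − 30 = 227 left.
October 1889 has 31 days: 227 − 31 = 196 left.
November 1889 has 30 days: 196 − 30 = 166 left.
December 1889 has 31 days: 166 − 31 = 135 left.
January 1890 has 31 days: 135 − 31 = 104 left.
February 1890 has 28 days (1890 is not a leap year): 104 − 28 = 76 left.
March 1890 has 31 days: 76 − 31 = 45 left.
April 1890 has 30 days: 45 − 30 = 15 left.
15 days into May 1890 → May 15, 1890.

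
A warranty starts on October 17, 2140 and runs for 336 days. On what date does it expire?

Advancing 336 days from October 17, 2140.
October has 31 days, so 31 − 17 = 14 days remain after October 17, 2140; 336 − 14 = 322 left.
November 2140 has 30 days: 322 − 30 = 292 left.
December 2140 has 31 days: 292 − 31 = 261 left.
January 2141 has 31 days: 261 − 31 = 230 left.
February 2141 has 28 days (2141 is not a leap year): 230 − 28 = 202 left.
March 2141 has 31 days: 202 − 31 = 171 left.
April 2141 has 30 days: 171 − 30 = 141 left.
May 2141 has 31 days: 141 − 31 = 110 left.
June 2141 has 30 days: 110 − 30 = 80 left.
July 2141 has 31 days: 80 − 31 = 49 left.
August 2141 has 31 days: 49 − 31 = 18 left.
18 days into September 2141 → September 18, 2141.

September 18, 2141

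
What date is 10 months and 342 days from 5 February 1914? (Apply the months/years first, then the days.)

Counting forward 10 months and 342 days from February 5, 1914: first the month/year part, then the days.
month 2 + 10 = 12 → December 1914.
Day 5 is valid in December, giving December 5, 1914.
Now add 342 days from December 5, 1914.
December has 31 days, so 31 − 5 = 26 days remain after December 5, 1914; 342 − 26 = 316 left.
January 1915 has 31 days: 316 − 31 = 285 left.
February 1915 has 28 days (1915 is not a leap year): 285 − 28 = 257 left.
March 1915 has 31 days: 257 − 31 = 226 left.
April 1915 has 30 days: 226 − 30 = 196 left.
May 1915 has 31 days: 196 − 31 = 165 left.
June 1915 has 30 days: 165 − 30 = 135 left.
July 1915 has 31 days: 135 − 31 = 104 left.
August 1915 has 31 days: 104 − 31 = 73 left.
September 1915 has 30 days: 73 − 30 = 43 left.
October 1915 has 31 days: 43 − 31 = 12 left.
12 days into November 1915 → November 12, 1915.

November 12, 1915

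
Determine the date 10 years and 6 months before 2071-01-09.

Counting back 10 years and 6 months from January 9, 2071.
-10 years → 2061; month 1 − 6 = -5, which is month 7 of year 2060 → July 2060.
Day 9 is valid in July, giving July 9, 2060.

July 9, 2060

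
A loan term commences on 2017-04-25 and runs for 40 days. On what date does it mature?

Counting forward 40 days from April 25, 2017.
April has 30 days, so 30 − 25 = 5 days remain after April 25, 2017; 40 − 5 = 35 left.
May 2017 has 31 days: 35 − 31 = 4 left.
4 days into June 2017 → June 4, 2017.

June 4, 2017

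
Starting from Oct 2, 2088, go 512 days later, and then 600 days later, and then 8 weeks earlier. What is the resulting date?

Advancing 512 days from October 2, 2088:
October has 31 days, so 31 − 2 = 29 days remain after October 2, 2088; 512 − 29 = 483 left.
November 2088 has 30 days: 483 − 30 = 453 left.
December 2088 has 31 days: 453 − 31 = 422 left.
January 2089 has 31 days: 422 − 31 = 391 left.
February 2089 has 28 days (2089 is not a leap year): 391 − 28 = 363 left.
March 2089 has 31 days: 363 − 31 = 332 left.
April 2089 has 30 days: 332 − 30 = 302 left.
May 2089 has 31 days: 302 − 31 = 271 left.
June 2089 has 30 days: 271 − 30 = 241 left.
July 2089 has 31 days: 241 − 31 = 210 left.
August 2089 has 31 days: 210 − 31 = 179 left.
September 2089 has 30 days: 179 − 30 = 149 left.
October 2089 has 31 days: 149 − 31 = 118 left.
November 2089 has 30 days: 118 − 30 = 88 left.
December 2089 has 31 days: 88 − 31 = 57 left.
January 2090 has 31 days: 57 − 31 = 26 left.
26 days into February 2090 → February 26, 2090.
Adding 600 days from February 26, 2090:
February has 28 days, so 28 − 26 = 2 days remain after February 26, 2090; 600 − 2 = 598 left.
March 2090 has 31 days: 598 − 31 = 567 left.
April 2090 has 30 days: 567 − 30 = 537 left.
May 2090 has 31 days: 537 − 31 = 506 left.
June 2090 has 30 days: 506 − 30 = 476 left.
July 2090 has 31 days: 476 − 31 = 445 left.
August 2090 has 31 days: 445 − 31 = 414 left.
September 2090 has 30 days: 414 − 30 = 384 left.
October 2090 has 31 days: 384 − 31 = 353 left.
November 2090 has 30 days: 353 − 30 = 323 left.
December 2090 has 31 days: 323 − 31 = 292 left.
January 2091 has 31 days: 292 − 31 = 261 left.
February 2091 has 28 days (2091 is not a leap year): 261 − 28 = 233 left.
March 2091 has 31 days: 233 − 31 = 202 left.
April 2091 has 30 days: 202 − 30 = 172 left.
May 2091 has 31 days: 172 − 31 = 141 left.
June 2091 has 30 days: 141 − 30 = 111 left.
July 2091 has 31 days: 111 − 31 = 80 left.
August 2091 has 31 days: 80 − 31 = 49 left.
September 2091 has 30 days: 49 − 30 = 19 left.
19 days into October 2091 → October 19, 2091.
Subtracting 8 weeks (= 56 days) from October 19, 2091:
Going back 19 days from October 19, 2091 reaches the end of the previous month; 56 − 19 = 37 left.
September 2091 has 30 days: 37 − 30 = 7 left.
August 2091 has 31 days; 31 − 7 = 24 → August 24, 2091.

August 24, 2091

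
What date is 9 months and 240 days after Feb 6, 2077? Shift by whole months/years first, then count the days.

July 4, 2078

Adding 9 months and 240 days from February 6, 2077: first the month/year part, then the days.
month 2 + 9 = 11 → November 2077.
Day 6 is valid in November, giving November 6, 2077.
Now add 240 days from November 6, 2077.
November has 30 days, so 30 − 6 = 24 days remain after November 6, 2077; 240 − 24 = 216 left.
December 2077 has 31 days: 216 − 31 = 185 left.
January 2078 has 31 days: 185 − 31 = 154 left.
February 2078 has 28 days (2078 is not a leap year): 154 − 28 = 126 left.
March 2078 has 31 days: 126 − 31 = 95 left.
April 2078 has 30 days: 95 − 30 = 65 left.
May 2078 has 31 days: 65 − 31 = 34 left.
June 2078 has 30 days: 34 − 30 = 4 left.
4 days into July 2078 → July 4, 2078.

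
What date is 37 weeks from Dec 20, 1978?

September 5, 1979

Counting forward 37 weeks = 259 days from December 20, 1978.
December has 31 days, so 31 − 20 = 11 days remain after December 20, 1978; 259 − 11 = 248 left.
January 1979 has 31 days: 248 − 31 = 217 left.
February 1979 has 28 days (1979 is not a leap year): 217 − 28 = 189 left.
March 1979 has 31 days: 189 − 31 = 158 left.
April 1979 has 30 days: 158 − 30 = 128 left.
May 1979 has 31 days: 128 − 31 = 97 left.
June 1979 has 30 days: 97 − 30 = 67 left.
July 1979 has 31 days: 67 − 31 = 36 left.
August 1979 has 31 days: 36 − 31 = 5 left.
5 days into September 1979 → September 5, 1979.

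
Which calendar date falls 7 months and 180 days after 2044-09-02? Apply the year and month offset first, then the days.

September 29, 2045

Advancing 7 months and 180 days from September 2, 2044: first the month/year part, then the days.
month 9 + 7 = 16, which is month 4 of year 2045 → April 2045.
Day 2 is valid in April, giving April 2, 2045.
Now add 180 days from April 2, 2045.
April has 30 days, so 30 − 2 = 28 days remain after April 2, 2045; 180 − 28 = 152 left.
May 2045 has 31 days: 152 − 31 = 121 left.
June 2045 has 30 days: 121 − 30 = 91 left.
July 2045 has 31 days: 91 − 31 = 60 left.
August 2045 has 31 days: 60 − 31 = 29 left.
29 days into September 2045 → September 29, 2045.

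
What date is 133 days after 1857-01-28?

June 10, 1857

Adding 133 days from January 28, 1857.
January has 31 days, so 31 − 28 = 3 days remain after January 28, 1857; 133 − 3 = 130 left.
February 1857 has 28 days (1857 is not a leap year): 130 − 28 = 102 left.
March 1857 has 31 days: 102 − 31 = 71 left.
April 1857 has 30 days: 71 − 30 = 41 left.
May 1857 has 31 days: 41 − 31 = 10 left.
10 days into June 1857 → June 10, 1857.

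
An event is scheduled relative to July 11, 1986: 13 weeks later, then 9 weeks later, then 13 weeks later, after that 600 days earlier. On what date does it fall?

Adding 13 weeks (= 91 days) from July 11, 1986:
July has 31 days, so 31 − 11 = 20 days remain after July 11, 1986; 91 − 20 = 71 left.
August 1986 has 31 days: 71 − 31 = 40 left.
September 1986 has 30 days: 40 − 30 = 10 left.
10 days into October 1986 → October 10, 1986.
Adding 9 weeks (= 63 days) from October 10, 1986:
October has 31 days, so 31 − 10 = 21 days remain after October 10, 1986; 63 − 21 = 42 left.
November 1986 has 30 days: 42 − 30 = 12 left.
12 days into December 1986 → December 12, 1986.
Adding 13 weeks (= 91 days) from December 12, 1986:
December has 31 days, so 31 − 12 = 19 days remain after December 12, 1986; 91 − 19 = 72 left.
January 1987 has 31 days: 72 − 31 = 41 left.
February 1987 has 28 days (1987 is not a leap year): 41 − 28 = 13 left.
13 days into March 1987 → March 13, 1987.
Counting back 600 days from March 13, 1987:
Going back 13 days from March 13, 1987 reaches the end of the previous month; 600 − 13 = 587 left.
February 1987 has 28 days (1987 is not a leap year): 587 − 28 = 559 left.
January 1987 has 31 days: 559 − 31 = 528 left.
December 1986 has 31 days: 528 − 31 = 497 left.
November 1986 has 30 days: 497 − 30 = 467 left.
October 1986 has 31 days: 467 − 31 = 436 left.
September 1986 has 30 days: 436 − 30 = 406 left.
August 1986 has 31 days: 406 − 31 = 375 left.
July 1986 has 31 days: 375 − 31 = 344 left.
June 1986 has 30 days: 344 − 30 = 314 left.
May 1986 has 31 days: 314 − 31 = 283 left.
April 1986 has 30 days: 283 − 30 = 253 left.
March 1986 has 31 days: 253 − 31 = 222 left.
February 1986 has 28 days (1986 is not a leap year): 222 − 28 = 194 left.
January 1986 has 31 days: 194 − 31 = 163 left.
December 1985 has 31 days: 163 − 31 = 132 left.
November 1985 has 30 days: 132 − 30 = 102 left.
October 1985 has 31 days: 102 − 31 = 71 left.
September 1985 has 30 days: 71 − 30 = 41 left.
August 1985 has 31 days: 41 − 31 = 10 left.
July 1985 has 31 days; 31 − 10 = 21 → July 21, 1985.

July 21, 1985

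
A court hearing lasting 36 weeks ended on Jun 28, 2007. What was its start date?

October 19, 2006

Subtracting 36 weeks = 252 days from June 28, 2007.
Going back 28 days from June 28, 2007 reaches the end of the previous month; 252 − 28 = 224 left.
May 2007 has 31 days: 224 − 31 = 193 left.
April 2007 has 30 days: 193 − 30 = 163 left.
March 2007 has 31 days: 163 − 31 = 132 left.
February 2007 has 28 days (2007 is not a leap year): 132 − 28 = 104 left.
January 2007 has 31 days: 104 − 31 = 73 left.
December 2006 has 31 days: 73 − 31 = 42 left.
November 2006 has 30 days: 42 − 30 = 12 left.
October 2006 has 31 days; 31 − 12 = 19 → October 19, 2006.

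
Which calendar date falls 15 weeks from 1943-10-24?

Counting forward 15 weeks = 105 days from October 24, 1943.
October has 31 days, so 31 − 24 = 7 days remain after October 24, 1943; 105 − 7 = 98 left.
November 1943 has 30 days: 98 − 30 = 68 left.
December 1943 has 31 days: 68 − 31 = 37 left.
January 1944 has 31 days: 37 − 31 = 6 left.
6 days into February 1944 → February 6, 1944.

February 6, 1944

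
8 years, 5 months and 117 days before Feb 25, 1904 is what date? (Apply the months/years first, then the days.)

Counting back 8 years, 5 months and 117 days from February 25, 1904: first the month/year part, then the days.
-8 years → 1896; month 2 − 5 = -3, which is month 9 of year 1895 → September 1895.
Day 25 is valid in September, giving September 25, 1895.
Now subtract 117 days from September 25, 1895.
Going back 25 days from September 25, 1895 reaches the end of the previous month; 117 − 25 = 92 left.
August 1895 has 31 days: 92 − 31 = 61 left.
July 1895 has 31 days: 61 − 31 = 30 left.
June 1895 has 30 days: 30 − 30 = 0 left.
May 1895 has 31 days; 31 − 0 = 31 → May 31, 1895.

May 31, 1895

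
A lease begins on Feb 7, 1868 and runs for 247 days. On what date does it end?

Counting forward 247 days from February 7, 1868.
February has 29 days, so 29 − 7 = 22 days remain after February 7, 1868; 247 − 22 = 225 left.
March 1868 has 31 days: 225 − 31 = 194 left.
April 1868 has 30 days: 194 − 30 = 164 left.
May 1868 has 31 days: 164 − 31 = 133 left.
June 1868 has 30 days: 133 − 30 = 103 left.
July 1868 has 31 days: 103 − 31 = 72 left.
August 1868 has 31 days: 72 − 31 = 41 left.
September 1868 has 30 days: 41 − 30 = 11 left.
11 days into October 1868 → October 11, 1868.

October 11, 1868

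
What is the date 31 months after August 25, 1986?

Adding 31 months from August 25, 1986.
month 8 + 31 = 39, which is month 3 of year 1989 → March 1989.
Day 25 is valid in March, giving March 25, 1989.

March 25, 1989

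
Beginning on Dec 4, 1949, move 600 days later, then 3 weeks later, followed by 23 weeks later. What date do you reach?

January 25, 1952

Adding 600 days from December 4, 1949:
December has 31 days, so 31 − 4 = 27 days remain after December 4, 1949; 600 − 27 = 573 left.
January 1950 has 31 days: 573 − 31 = 542 left.
February 1950 has 28 days (1950 is not a leap year): 542 − 28 = 514 left.
March 1950 has 31 days: 514 − 31 = 483 left.
April 1950 has 30 days: 483 − 30 = 453 left.
May 1950 has 31 days: 453 − 31 = 422 left.
June 1950 has 30 days: 422 − 30 = 392 left.
July 1950 has 31 days: 392 − 31 = 361 left.
August 1950 has 31 days: 361 − 31 = 330 left.
September 1950 has 30 days: 330 − 30 = 300 left.
October 1950 has 31 days: 300 − 31 = 269 left.
November 1950 has 30 days: 269 − 30 = 239 left.
December 1950 has 31 days: 239 − 31 = 208 left.
January 1951 has 31 days: 208 − 31 = 177 left.
February 1951 has 28 days (1951 is not a leap year): 177 − 28 = 149 left.
March 1951 has 31 days: 149 − 31 = 118 left.
April 1951 has 30 days: 118 − 30 = 88 left.
May 1951 has 31 days: 88 − 31 = 57 left.
June 1951 has 30 days: 57 − 30 = 27 left.
27 days into July 1951 → July 27, 1951.
Counting forward 3 weeks (= 21 days) from July 27, 1951:
July has 31 days, so 31 − 27 = 4 days remain after July 27, 1951; 21 − 4 = 17 left.
17 days into August 1951 → August 17, 1951.
Advancing 23 weeks (= 161 days) from August 17, 1951:
August has 31 days, so 31 − 17 = 14 days remain after August 17, 1951; 161 − 14 = 147 left.
September 1951 has 30 days: 147 − 30 = 117 left.
October 1951 has 31 days: 117 − 31 = 86 left.
November 1951 has 30 days: 86 − 30 = 56 left.
December 1951 has 31 days: 56 − 31 = 25 left.
25 days into January 1952 → January 25, 1952.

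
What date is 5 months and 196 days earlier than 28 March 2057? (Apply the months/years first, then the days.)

Going back 5 months and 196 days from March 28, 2057: first the month/year part, then the days.
month 3 − 5 = -2, which is month 10 of year 2056 → October 2056.
Day 28 is valid in October, giving October 28, 2056.
Now subtract 196 days from October 28, 2056.
Going back 28 days from October 28, 2056 reaches the end of the previous month; 196 − 28 = 168 left.
September 2056 has 30 days: 168 − 30 = 138 left.
August 2056 has 31 days: 138 − 31 = 107 left.
July 2056 has 31 days: 107 − 31 = 76 left.
June 2056 has 30 days: 76 − 30 = 46 left.
May 2056 has 31 days: 46 − 31 = 15 left.
April 2056 has 30 days; 30 − 15 = 15 → April 15, 2056.

April 15, 2056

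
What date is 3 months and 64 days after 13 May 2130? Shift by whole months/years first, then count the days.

Adding 3 months and 64 days from May 13, 2130: first the month/year part, then the days.
month 5 + 3 = 8 → August 2130.
Day 13 is valid in August, giving August 13, 2130.
Now add 64 days from August 13, 2130.
August has 31 days, so 31 − 13 = 18 days remain after August 13, 2130; 64 − 18 = 46 left.
September 2130 has 30 days: 46 − 30 = 16 left.
16 days into October 2130 → October 16, 2130.

October 16, 2130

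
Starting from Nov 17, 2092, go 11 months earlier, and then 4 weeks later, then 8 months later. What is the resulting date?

September 14, 2092

Going back 11 months from November 17, 2092:
month 11 − 11 = 0, which is month 12 of year 2091 → December 2091.
Day 17 is valid in December, giving December 17, 2091.
Advancing 4 weeks (= 28 days) from December 17, 2091:
December has 31 days, so 31 − 17 = 14 days remain after December 17, 2091; 28 − 14 = 14 left.
14 days into January 2092 → January 14, 2092.
Adding 8 months from January 14, 2092:
month 1 + 8 = 9 → September 2092.
Day 14 is valid in September, giving September 14, 2092.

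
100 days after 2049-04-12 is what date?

Adding 100 days from April 12, 2049.
April has 30 days, so 30 − 12 = 18 days remain after April 12, 2049; 100 − 18 = 82 left.
May 2049 has 31 days: 82 − 31 = 51 left.
June 2049 has 30 days: 51 − 30 = 21 left.
21 days into July 2049 → July 21, 2049.

July 21, 2049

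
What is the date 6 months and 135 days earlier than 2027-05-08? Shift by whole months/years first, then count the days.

Going back 6 months and 135 days from May 8, 2027: first the month/year part, then the days.
month 5 − 6 = -1, which is month 11 of year 2026 → November 2026.
Day 8 is valid in November, giving November 8, 2026.
Now subtract 135 days from November 8, 2026.
Going back 8 days from November 8, 2026 reaches the end of the previous month; 135 − 8 = 127 left.
October 2026 has 31 days: 127 − 31 = 96 left.
September 2026 has 30 days: 96 − 30 = 66 left.
August 2026 has 31 days: 66 − 31 = 35 left.
July 2026 has 31 days: 35 − 31 = 4 left.
June 2026 has 30 days; 30 − 4 = 26 → June 26, 2026.

June 26, 2026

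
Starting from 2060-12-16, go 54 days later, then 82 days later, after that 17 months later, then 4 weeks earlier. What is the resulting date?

September 3, 2062

Advancing 54 days from December 16, 2060:
December has 31 days, so 31 − 16 = 15 days remain after December 16, 2060; 54 − 15 = 39 left.
January 2061 has 31 days: 39 − 31 = 8 left.
8 days into February 2061 → February 8, 2061.
Advancing 82 days from February 8, 2061:
February has 28 days, so 28 − 8 = 20 days remain after February 8, 2061; 82 − 20 = 62 left.
March 2061 has 31 days: 62 − 31 = 31 left.
April 2061 has 30 days: 31 − 30 = 1 left.
1 day into May 2061 → May 1, 2061.
Advancing 17 months from May 1, 2061:
month 5 + 17 = 22, which is month 10 of year 2062 → October 2062.
Day 1 is valid in October, giving October 1, 2062.
Subtracting 4 weeks (= 28 days) from October 1, 2062:
Going back 1 day from October 1, 2062 reaches the end of the previous month; 28 − 1 = 27 left.
September 2062 has 30 days; 30 − 27 = 3 → September 3, 2062.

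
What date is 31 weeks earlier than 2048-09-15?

February 11, 2048

Going back 31 weeks = 217 days from September 15, 2048.
Going back 15 days from September 15, 2048 reaches the end of the previous month; 217 − 15 = 202 left.
August 2048 has 31 days: 202 − 31 = 171 left.
July 2048 has 31 days: 171 − 31 = 140 left.
June 2048 has 30 days: 140 − 30 = 110 left.
May 2048 has 31 days: 110 − 31 = 79 left.
April 2048 has 30 days: 79 − 30 = 49 left.
March 2048 has 31 days: 49 − 31 = 18 left.
February 2048 has 29 days; 29 − 18 = 11 → February 11, 2048.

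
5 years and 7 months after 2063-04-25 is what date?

November 25, 2068

Advancing 5 years and 7 months from April 25, 2063.
+5 years → 2068; month 4 + 7 = 11 → November 2068.
Day 25 is valid in November, giving November 25, 2068.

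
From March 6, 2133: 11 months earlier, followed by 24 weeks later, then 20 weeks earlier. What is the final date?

Subtracting 11 months from March 6, 2133:
month 3 − 11 = -8, which is month 4 of year 2132 → April 2132.
Day 6 is valid in April, giving April 6, 2132.
Advancing 24 weeks (= 168 days) from April 6, 2132:
April has 30 days, so 30 − 6 = 24 days remain after April 6, 2132; 168 − 24 = 144 left.
May 2132 has 31 days: 144 − 31 = 113 left.
June 2132 has 30 days: 113 − 30 = 83 left.
July 2132 has 31 days: 83 − 31 = 52 left.
August 2132 has 31 days: 52 − 31 = 21 left.
21 days into September 2132 → September 21, 2132.
Subtracting 20 weeks (= 140 days) from September 21, 2132:
Going back 21 days from September 21, 2132 reaches the end of the previous month; 140 − 21 = 119 left.
August 2132 has 31 days: 119 − 31 = 88 left.
July 2132 has 31 days: 88 − 31 = 57 left.
June 2132 has 30 days: 57 − 30 = 27 left.
May 2132 has 31 days; 31 − 27 = 4 → May 4, 2132.

May 4, 2132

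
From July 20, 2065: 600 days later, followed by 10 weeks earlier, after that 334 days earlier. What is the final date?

February 1, 2066

Advancing 600 days from July 20, 2065:
July has 31 days, so 31 − 20 = 11 days remain after July 20, 2065; 600 − 11 = 589 left.
August 2065 has 31 days: 589 − 31 = 558 left.
September 2065 has 30 days: 558 − 30 = 528 left.
October 2065 has 31 days: 528 − 31 = 497 left.
November 2065 has 30 days: 497 − 30 = 467 left.
December 2065 has 31 days: 467 − 31 = 436 left.
January 2066 has 31 days: 436 − 31 = 405 left.
February 2066 has 28 days (2066 is not a leap year): 405 − 28 = 377 left.
March 2066 has 31 days: 377 − 31 = 346 left.
April 2066 has 30 days: 346 − 30 = 316 left.
May 2066 has 31 days: 316 − 31 = 285 left.
June 2066 has 30 days: 285 − 30 = 255 left.
July 2066 has 31 days: 255 − 31 = 224 left.
August 2066 has 31 days: 224 − 31 = 193 left.
September 2066 has 30 days: 193 − 30 = 163 left.
October 2066 has 31 days: 163 − 31 = 132 left.
November 2066 has 30 days: 132 − 30 = 102 left.
December 2066 has 31 days: 102 − 31 = 71 left.
January 2067 has 31 days: 71 − 31 = 40 left.
February 2067 has 28 days (2067 is not a leap year): 40 − 28 = 12 left.
12 days into March 2067 → March 12, 2067.
Counting back 10 weeks (= 70 days) from March 12, 2067:
Going back 12 days from March 12, 2067 reaches the end of the previous month; 70 − 12 = 58 left.
February 2067 has 28 days (2067 is not a leap year): 58 − 28 = 30 left.
January 2067 has 31 days; 31 − 30 = 1 → January 1, 2067.
Going back 334 days from January 1, 2067:
Going back 1 day from January 1, 2067 reaches the end of the previous month; 334 − 1 = 333 left.
December 2066 has 31 days: 333 − 31 = 302 left.
November 2066 has 30 days: 302 − 30 = 272 left.
October 2066 has 31 days: 272 − 31 = 241 left.
September 2066 has 30 days: 241 − 30 = 211 left.
August 2066 has 31 days: 211 − 31 = 180 left.
July 2066 has 31 days: 180 − 31 = 149 left.
June 2066 has 30 days: 149 − 30 = 119 left.
May 2066 has 31 days: 119 − 31 = 88 left.
April 2066 has 30 days: 88 − 30 = 58 left.
March 2066 has 31 days: 58 − 31 = 27 left.
February 2066 has 28 days; 28 − 27 = 1 → February 1, 2066.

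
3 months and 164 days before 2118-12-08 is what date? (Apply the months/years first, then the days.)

March 28, 2118

Counting back 3 months and 164 days from December 8, 2118: first the month/year part, then the days.
month 12 − 3 = 9 → September 2118.
Day 8 is valid in September, giving September 8, 2118.
Now subtract 164 days from September 8, 2118.
Going back 8 days from September 8, 2118 reaches the end of the previous month; 164 − 8 = 156 left.
August 2118 has 31 days: 156 − 31 = 125 left.
July 2118 has 31 days: 125 − 31 = 94 left.
June 2118 has 30 days: 94 − 30 = 64 left.
May 2118 has 31 days: 64 − 31 = 33 left.
April 2118 has 30 days: 33 − 30 = 3 left.
March 2118 has 31 days; 31 − 3 = 28 → March 28, 2118.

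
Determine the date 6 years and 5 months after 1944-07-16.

Advancing 6 years and 5 months from July 16, 1944.
+6 years → 1950; month 7 + 5 = 12 → December 1950.
Day 16 is valid in December, giving December 16, 1950.

December 16, 1950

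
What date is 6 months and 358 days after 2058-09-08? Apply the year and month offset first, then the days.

February 29, 2060

Advancing 6 months and 358 days from September 8, 2058: first the month/year part, then the days.
month 9 + 6 = 15, which is month 3 of year 2059 → March 2059.
Day 8 is valid in March, giving March 8, 2059.
Now add 358 days from March 8, 2059.
March has 31 days, so 31 − 8 = 23 days remain after March 8, 2059; 358 − 23 = 335 left.
April 2059 has 30 days: 335 − 30 = 305 left.
May 2059 has 31 days: 305 − 31 = 274 left.
June 2059 has 30 days: 274 − 30 = 244 left.
July 2059 has 31 days: 244 − 31 = 213 left.
August 2059 has 31 days: 213 − 31 = 182 left.
September 2059 has 30 days: 182 − 30 = 152 left.
October 2059 has 31 days: 152 − 31 = 121 left.
November 2059 has 30 days: 121 − 30 = 91 left.
December 2059 has 31 days: 91 − 31 = 60 left.
January 2060 has 31 days: 60 − 31 = 29 left.
29 days into February 2060 → February 29, 2060.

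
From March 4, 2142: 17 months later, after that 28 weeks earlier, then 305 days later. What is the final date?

November 21, 2143

Adding 17 months from March 4, 2142:
month 3 + 17 = 20, which is month 8 of year 2143 → August 2143.
Day 4 is valid in August, giving August 4, 2143.
Subtracting 28 weeks (= 196 days) from August 4, 2143:
Going back 4 days from August 4, 2143 reaches the end of the previous month; 196 − 4 = 192 left.
July 2143 has 31 days: 192 − 31 = 161 left.
June 2143 has 30 days: 161 − 30 = 131 left.
May 2143 has 31 days: 131 − 31 = 100 left.
April 2143 has 30 days: 100 − 30 = 70 left.
March 2143 has 31 days: 70 − 31 = 39 left.
February 2143 has 28 days (2143 is not a leap year): 39 − 28 = 11 left.
January 2143 has 31 days; 31 − 11 = 20 → January 20, 2143.
Advancing 305 days from January 20, 2143:
January has 31 days, so 31 − 20 = 11 days remain after January 20, 2143; 305 − 11 = 294 left.
February 2143 has 28 days (2143 is not a leap year): 294 − 28 = 266 left.
March 2143 has 31 days: 266 − 31 = 235 left.
April 2143 has 30 days: 235 − 30 = 205 left.
May 2143 has 31 days: 205 − 31 = 174 left.
June 2143 has 30 days: 174 − 30 = 144 left.
July 2143 has 31 days: 144 − 31 = 113 left.
August 2143 has 31 days: 113 − 31 = 82 left.
September 2143 has 30 days: 82 − 30 = 52 left.
October 2143 has 31 days: 52 − 31 = 21 left.
21 days into November 2143 → November 21, 2143.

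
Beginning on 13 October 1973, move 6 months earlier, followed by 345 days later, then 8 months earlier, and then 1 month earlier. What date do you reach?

June 24, 1973

Going back 6 months from October 13, 1973:
month 10 − 6 = 4 → April 1973.
Day 13 is valid in April, giving April 13, 1973.
Advancing 345 days from April 13, 1973:
April has 30 days, so 30 − 13 = 17 days remain after April 13, 1973; 345 − 17 = 328 left.
May 1973 has 31 days: 328 − 31 = 297 left.
June 1973 has 30 days: 297 − 30 = 267 left.
July 1973 has 31 days: 267 − 31 = 236 left.
August 1973 has 31 days: 236 − 31 = 205 left.
September 1973 has 30 days: 205 − 30 = 175 left.
October 1973 has 31 days: 175 − 31 = 144 left.
November 1973 has 30 days: 144 − 30 = 114 left.
December 1973 has 31 days: 114 − 31 = 83 left.
January 1974 has 31 days: 83 − 31 = 52 left.
February 1974 has 28 days (1974 is not a leap year): 52 − 28 = 24 left.
24 days into March 1974 → March 24, 1974.
Going back 8 months from March 24, 1974:
month 3 − 8 = -5, which is month 7 of year 1973 → July 1973.
Day 24 is valid in July, giving July 24, 1973.
Subtracting 1 month from July 24, 1973:
month 7 − 1 = 6 → June 1973.
Day 24 is valid in June, giving June 24, 1973.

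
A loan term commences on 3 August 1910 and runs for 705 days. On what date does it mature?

Counting forward 705 days from August 3, 1910.
August has 31 days, so 31 − 3 = 28 days remain after August 3, 1910; 705 − 28 = 677 left.
September 1910 has 30 days: 677 − 30 = 647 left.
October 1910 has 31 days: 647 − 31 = 616 left.
November 1910 has 30 days: 616 − 30 = 586 left.
December 1910 has 31 days: 586 − 31 = 555 left.
January 1911 has 31 days: 555 − 31 = 524 left.
February 1911 has 28 days (1911 is not a leap year): 524 − 28 = 496 left.
March 1911 has 31 days: 496 − 31 = 465 left.
April 1911 has 30 days: 465 − 30 = 435 left.
May 1911 has 31 days: 435 − 31 = 404 left.
June 1911 has 30 days: 404 − 30 = 374 left.
July 1911 has 31 days: 374 − 31 = 343 left.
August 1911 has 31 days: 343 − 31 = 312 left.
September 1911 has 30 days: 312 − 30 = 282 left.
October 1911 has 31 days: 282 − 31 = 251 left.
November 1911 has 30 days: 251 − 30 = 221 left.
December 1911 has 31 days: 221 − 31 = 190 left.
January 1912 has 31 days: 190 − 31 = 159 left.
February 1912 has 29 days (1912 is a leap year): 159 − 29 = 130 left.
March 1912 has 31 days: 130 − 31 = 99 left.
April 1912 has 30 days: 99 − 30 = 69 left.
May 1912 has 31 days: 69 − 31 = 38 left.
June 1912 has 30 days: 38 − 30 = 8 left.
8 days into July 1912 → July 8, 1912.

July 8, 1912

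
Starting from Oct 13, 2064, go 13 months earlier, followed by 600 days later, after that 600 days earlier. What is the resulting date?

September 13, 2063

Counting back 13 months from October 13, 2064:
month 10 − 13 = -3, which is month 9 of year 2063 → September 2063.
Day 13 is valid in September, giving September 13, 2063.
Counting forward 600 days from September 13, 2063:
September has 30 days, so 30 − 13 = 17 days remain after September 13, 2063; 600 − 17 = 583 left.
October 2063 has 31 days: 583 − 31 = 552 left.
November 2063 has 30 days: 552 − 30 = 522 left.
December 2063 has 31 days: 522 − 31 = 491 left.
January 2064 has 31 days: 491 − 31 = 460 left.
February 2064 has 29 days (2064 is a leap year): 460 − 29 = 431 left.
March 2064 has 31 days: 431 − 31 = 400 left.
April 2064 has 30 days: 400 − 30 = 370 left.
May 2064 has 31 days: 370 − 31 = 339 left.
June 2064 has 30 days: 339 − 30 = 309 left.
July 2064 has 31 days: 309 − 31 = 278 left.
August 2064 has 31 days: 278 − 31 = 247 left.
September 2064 has 30 days: 247 − 30 = 217 left.
October 2064 has 31 days: 217 − 31 = 186 left.
November 2064 has 30 days: 186 − 30 = 156 left.
December 2064 has 31 days: 156 − 31 = 125 left.
January 2065 has 31 days: 125 − 31 = 94 left.
February 2065 has 28 days (2065 is not a leap year): 94 − 28 = 66 left.
March 2065 has 31 days: 66 − 31 = 35 left.
April 2065 has 30 days: 35 − 30 = 5 left.
5 days into May 2065 → May 5, 2065.
Subtracting 600 days from May 5, 2065:
Going back 5 days from May 5, 2065 reaches the end of the previous month; 600 − 5 = 595 left.
April 2065 has 30 days: 595 − 30 = 565 left.
March 2065 has 31 days: 565 − 31 = 534 left.
February 2065 has 28 days (2065 is not a leap year): 534 − 28 = 506 left.
January 2065 has 31 days: 506 − 31 = 475 left.
December 2064 has 31 days: 475 − 31 = 444 left.
November 2064 has 30 days: 444 − 30 = 414 left.
October 2064 has 31 days: 414 − 31 = 383 left.
September 2064 has 30 days: 383 − 30 = 353 left.
August 2064 has 31 days: 353 − 31 = 322 left.
July 2064 has 31 days: 322 − 31 = 291 left.
June 2064 has 30 days: 291 − 30 = 261 left.
May 2064 has 31 days: 261 − 31 = 230 left.
April 2064 has 30 days: 230 − 30 = 200 left.
March 2064 has 31 days: 200 − 31 = 169 left.
February 2064 has 29 days (2064 is a leap year): 169 − 29 = 140 left.
January 2064 has 31 days: 140 − 31 = 109 left.
December 2063 has 31 days: 109 − 31 = 78 left.
November 2063 has 30 days: 78 − 30 = 48 left.
October 2063 has 31 days: 48 − 31 = 17 left.
September 2063 has 30 days; 30 − 17 = 13 → September 13, 2063.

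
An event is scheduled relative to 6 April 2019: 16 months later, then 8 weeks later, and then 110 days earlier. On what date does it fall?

Counting forward 16 months from April 6, 2019:
month 4 + 16 = 20, which is month 8 of year 2020 → August 2020.
Day 6 is valid in August, giving August 6, 2020.
Counting forward 8 weeks (= 56 days) from August 6, 2020:
August has 31 days, so 31 − 6 = 25 days remain after August 6, 2020; 56 − 25 = 31 left.
September 2020 has 30 days: 31 − 30 = 1 left.
1 day into October 2020 → October 1, 2020.
Subtracting 110 days from October 1, 2020:
Going back 1 day from October 1, 2020 reaches the end of the previous month; 110 − 1 = 109 left.
September 2020 has 30 days: 109 − 30 = 79 left.
August 2020 has 31 days: 79 − 31 = 48 left.
July 2020 has 31 days: 48 − 31 = 17 left.
June 2020 has 30 days; 30 − 17 = 13 → June 13, 2020.

June 13, 2020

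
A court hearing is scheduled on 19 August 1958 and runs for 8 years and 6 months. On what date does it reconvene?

February 19, 1967

Advancing 8 years and 6 months from August 19, 1958.
+8 years → 1966; month 8 + 6 = 14, which is month 2 of year 1967 → February 1967.
Day 19 is valid in February, giving February 19, 1967.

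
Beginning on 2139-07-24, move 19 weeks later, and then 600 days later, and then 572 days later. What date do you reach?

February 18, 2143

Adding 19 weeks (= 133 days) from July 24, 2139:
July has 31 days, so 31 − 24 = 7 days remain after July 24, 2139; 133 − 7 = 126 left.
August 2139 has 31 days: 126 − 31 = 95 left.
September 2139 has 30 days: 95 − 30 = 65 left.
October 2139 has 31 days: 65 − 31 = 34 left.
November 2139 has 30 days: 34 − 30 = 4 left.
4 days into December 2139 → December 4, 2139.
Adding 600 days from December 4, 2139:
December has 31 days, so 31 − 4 = 27 days remain after December 4, 2139; 600 − 27 = 573 left.
January 2140 has 31 days: 573 − 31 = 542 left.
February 2140 has 29 days (2140 is a leap year): 542 − 29 = 513 left.
March 2140 has 31 days: 513 − 31 = 482 left.
April 2140 has 30 days: 482 − 30 = 452 left.
May 2140 has 31 days: 452 − 31 = 421 left.
June 2140 has 30 days: 421 − 30 = 391 left.
July 2140 has 31 days: 391 − 31 = 360 left.
August 2140 has 31 days: 360 − 31 = 329 left.
September 2140 has 30 days: 329 − 30 = 299 left.
October 2140 has 31 days: 299 − 31 = 268 left.
November 2140 has 30 days: 268 − 30 = 238 left.
December 2140 has 31 days: 238 − 31 = 207 left.
January 2141 has 31 days: 207 − 31 = 176 left.
February 2141 has 28 days (2141 is not a leap year): 176 − 28 = 148 left.
March 2141 has 31 days: 148 − 31 = 117 left.
April 2141 has 30 days: 117 − 30 = 87 left.
May 2141 has 31 days: 87 − 31 = 56 left.
June 2141 has 30 days: 56 − 30 = 26 left.
26 days into July 2141 → July 26, 2141.
Advancing 572 days from July 26, 2141:
July has 31 days, so 31 − 26 = 5 days remain after July 26, 2141; 572 − 5 = 567 left.
August 2141 has 31 days: 567 − 31 = 536 left.
September 2141 has 30 days: 536 − 30 = 506 left.
October 2141 has 31 days: 506 − 31 = 475 left.
November 2141 has 30 days: 475 − 30 = 445 left.
December 2141 has 31 days: 445 − 31 = 414 left.
January 2142 has 31 days: 414 − 31 = 383 left.
February 2142 has 28 days (2142 is not a leap year): 383 − 28 = 355 left.
March 2142 has 31 days: 355 − 31 = 324 left.
April 2142 has 30 days: 324 − 30 = 294 left.
May 2142 has 31 days: 294 − 31 = 263 left.
June 2142 has 30 days: 263 − 30 = 233 left.
July 2142 has 31 days: 233 − 31 = 202 left.
August 2142 has 31 days: 202 − 31 = 171 left.
September 2142 has 30 days: 171 − 30 = 141 left.
October 2142 has 31 days: 141 − 31 = 110 left.
November 2142 has 30 days: 110 − 30 = 80 left.
December 2142 has 31 days: 80 − 31 = 49 left.
January 2143 has 31 days: 49 − 31 = 18 left.
18 days into February 2143 → February 18, 2143.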